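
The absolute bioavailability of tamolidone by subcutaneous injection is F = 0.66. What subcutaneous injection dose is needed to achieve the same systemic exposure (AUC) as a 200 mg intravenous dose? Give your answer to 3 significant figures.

D_subcutaneous = 303 mg

For equal systemic exposure: F × D_ev = D_iv
D_ev = D_iv / F = 200 / 0.66 = 303.03 mg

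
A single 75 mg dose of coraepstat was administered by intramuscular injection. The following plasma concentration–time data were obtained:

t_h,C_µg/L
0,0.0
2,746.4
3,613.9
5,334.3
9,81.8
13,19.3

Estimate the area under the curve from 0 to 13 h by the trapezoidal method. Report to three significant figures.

AUC = 3410 µg/L·h

Trapezoidal AUC_0→13:
  [0→2]: (0.0+746.4)/2 × 2 = 746.4
  [2→3]: (746.4+613.9)/2 × 1 = 680.15
  [3→5]: (613.9+334.3)/2 × 2 = 948.2
  [5→9]: (334.3+81.8)/2 × 4 = 832.2
  [9→13]: (81.8+19.3)/2 × 4 = 202.2
  Sum = 3409.15 µg/L·h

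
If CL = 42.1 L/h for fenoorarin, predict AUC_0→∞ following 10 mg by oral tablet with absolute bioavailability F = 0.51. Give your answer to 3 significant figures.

AUC = 0.121 mg/L·h

AUC_0→∞ = F × Dose / CL
        = 0.51 × 10 / 42.1 = 0.12114 mg/L·h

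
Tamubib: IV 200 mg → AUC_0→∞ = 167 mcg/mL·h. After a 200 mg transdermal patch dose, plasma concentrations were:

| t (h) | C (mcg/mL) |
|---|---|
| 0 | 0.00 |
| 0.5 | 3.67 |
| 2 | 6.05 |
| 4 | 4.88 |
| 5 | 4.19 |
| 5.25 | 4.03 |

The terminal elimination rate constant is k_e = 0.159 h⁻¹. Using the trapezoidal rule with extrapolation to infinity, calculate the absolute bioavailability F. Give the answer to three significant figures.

F = 0.300

Trapezoidal AUC_0→5.25 (transdermal patch):
  [0→0.5]: (0.00+3.67)/2 × 0.5 = 0.9175
  [0.5→2]: (3.67+6.05)/2 × 1.5 = 7.29
  [2→4]: (6.05+4.88)/2 × 2 = 10.93
  [4→5]: (4.88+4.19)/2 × 1 = 4.535
  [5→5.25]: (4.19+4.03)/2 × 0.25 = 1.0275
  Sum = 24.7 mcg/mL·h
Tail: C_last/k_e = 4.03/0.159 = 25.346
AUC_0→∞ (transdermal patch) = 24.7 + 25.346 = 50.046 mcg/mL·h
F = (AUC_ev/D_ev)/(AUC_iv/D_iv) = (50.046/200)/(167/200) = 0.25023/0.835 = 0.2997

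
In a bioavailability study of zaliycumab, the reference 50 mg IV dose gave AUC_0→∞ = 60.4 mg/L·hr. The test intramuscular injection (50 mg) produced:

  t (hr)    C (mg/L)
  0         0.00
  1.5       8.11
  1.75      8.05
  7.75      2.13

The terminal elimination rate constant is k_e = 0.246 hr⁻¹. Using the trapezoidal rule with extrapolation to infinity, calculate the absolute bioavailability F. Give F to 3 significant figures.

Trapezoidal AUC_0→7.75 (intramuscular injection):
  [0→1.5]: (0.00+8.11)/2 × 1.5 = 6.0825
  [1.5→1.75]: (8.11+8.05)/2 × 0.25 = 2.02
  [1.75→7.75]: (8.05+2.13)/2 × 6 = 30.54
  Sum = 38.6425 mg/L·hr
Tail: C_last/k_e = 2.13/0.246 = 8.659
AUC_0→∞ (intramuscular injection) = 38.6425 + 8.659 = 47.3015 mg/L·hr
F = (AUC_ev/D_ev)/(AUC_iv/D_iv) = (47.3015/50)/(60.4/50) = 0.94603/1.208 = 0.7831

F = 0.783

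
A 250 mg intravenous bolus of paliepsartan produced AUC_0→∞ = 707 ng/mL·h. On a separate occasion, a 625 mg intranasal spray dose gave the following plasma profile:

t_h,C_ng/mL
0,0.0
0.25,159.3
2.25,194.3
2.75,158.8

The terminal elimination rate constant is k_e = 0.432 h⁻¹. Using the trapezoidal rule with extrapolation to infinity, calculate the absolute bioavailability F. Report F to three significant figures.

F = 0.469

Trapezoidal AUC_0→2.75 (intranasal spray):
  [0→0.25]: (0.0+159.3)/2 × 0.25 = 19.9125
  [0.25→2.25]: (159.3+194.3)/2 × 2 = 353.6
  [2.25→2.75]: (194.3+158.8)/2 × 0.5 = 88.275
  Sum = 461.7875 ng/mL·h
Tail: C_last/k_e = 158.8/0.432 = 367.593
AUC_0→∞ (intranasal spray) = 461.7875 + 367.593 = 829.3805 ng/mL·h
F = (AUC_ev/D_ev)/(AUC_iv/D_iv) = (829.3805/625)/(707/250) = 1.3270088/2.828 = 0.4692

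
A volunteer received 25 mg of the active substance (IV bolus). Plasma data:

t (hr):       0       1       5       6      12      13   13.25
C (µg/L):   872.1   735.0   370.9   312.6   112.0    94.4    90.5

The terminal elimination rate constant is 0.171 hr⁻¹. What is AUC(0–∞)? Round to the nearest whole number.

Trapezoidal AUC_0→13.25:
  [0→1]: (872.1+735.0)/2 × 1 = 803.55
  [1→5]: (735.0+370.9)/2 × 4 = 2211.8
  [5→6]: (370.9+312.6)/2 × 1 = 341.75
  [6→12]: (312.6+112.0)/2 × 6 = 1273.8
  [12→13]: (112.0+94.4)/2 × 1 = 103.2
  [13→13.25]: (94.4+90.5)/2 × 0.25 = 23.1125
  Sum = 4757.2125 µg/L·hr
Extrapolated tail: C_last / k_e = 90.5 / 0.171 = 529.240
AUC_0→∞ = 4757.2125 + 529.240 = 5286.4525 µg/L·hr

AUC = 5286 µg/L·hr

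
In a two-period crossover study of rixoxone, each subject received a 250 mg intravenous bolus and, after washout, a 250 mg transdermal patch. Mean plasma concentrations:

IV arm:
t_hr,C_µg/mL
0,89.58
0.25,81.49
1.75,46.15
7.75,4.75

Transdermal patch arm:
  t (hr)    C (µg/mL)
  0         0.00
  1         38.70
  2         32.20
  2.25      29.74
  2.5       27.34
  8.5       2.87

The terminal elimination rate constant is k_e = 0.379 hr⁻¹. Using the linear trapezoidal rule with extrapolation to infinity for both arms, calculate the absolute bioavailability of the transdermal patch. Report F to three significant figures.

F = 0.595

Trapezoidal AUC_0→7.75 (IV):
  [0→0.25]: (89.58+81.49)/2 × 0.25 = 21.38375
  [0.25→1.75]: (81.49+46.15)/2 × 1.5 = 95.73
  [1.75→7.75]: (46.15+4.75)/2 × 6 = 152.7
  Sum = 269.81375 µg/mL·hr
IV tail: 4.75/0.379 = 12.533; AUC_iv,0→∞ = 269.81375 + 12.533 = 282.34675 µg/mL·hr
Trapezoidal AUC_0→8.5 (transdermal patch):
  [0→1]: (0.00+38.70)/2 × 1 = 19.35
  [1→2]: (38.70+32.20)/2 × 1 = 35.45
  [2→2.25]: (32.20+29.74)/2 × 0.25 = 7.7425
  [2.25→2.5]: (29.74+27.34)/2 × 0.25 = 7.135
  [2.5→8.5]: (27.34+2.87)/2 × 6 = 90.63
  Sum = 160.3075 µg/mL·hr
transdermal patch tail: 2.87/0.379 = 7.573; AUC_ev,0→∞ = 160.3075 + 7.573 = 167.8805 µg/mL·hr
F = (AUC_ev/D_ev)/(AUC_iv/D_iv) = (167.8805/250)/(282.34675/250) = 0.671522/1.129387 = 0.5946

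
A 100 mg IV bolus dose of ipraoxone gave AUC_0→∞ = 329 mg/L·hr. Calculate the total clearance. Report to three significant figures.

CL = 0.304 L/hr

CL = Dose_iv / AUC_0→∞
   = 100 / 329 = 0.303951 L/hr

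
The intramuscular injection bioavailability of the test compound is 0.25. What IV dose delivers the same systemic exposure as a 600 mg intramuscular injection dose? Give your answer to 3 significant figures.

Systemic exposure from an extravascular dose = F × D_ev, so the equivalent IV dose is F × D_ev.
D_iv = F × D_ev = 0.25 × 600 = 150 mg

D_iv = 150 mg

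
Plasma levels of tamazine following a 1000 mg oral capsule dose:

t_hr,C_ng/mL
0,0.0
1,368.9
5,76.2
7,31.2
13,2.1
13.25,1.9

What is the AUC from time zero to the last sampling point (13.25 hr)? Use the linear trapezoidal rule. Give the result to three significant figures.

AUC = 1280 ng/mL·hr

Trapezoidal AUC_0→13.25:
  [0→1]: (0.0+368.9)/2 × 1 = 184.45
  [1→5]: (368.9+76.2)/2 × 4 = 890.2
  [5→7]: (76.2+31.2)/2 × 2 = 107.4
  [7→13]: (31.2+2.1)/2 × 6 = 99.9
  [13→13.25]: (2.1+1.9)/2 × 0.25 = 0.5
  Sum = 1282.45 ng/mL·hr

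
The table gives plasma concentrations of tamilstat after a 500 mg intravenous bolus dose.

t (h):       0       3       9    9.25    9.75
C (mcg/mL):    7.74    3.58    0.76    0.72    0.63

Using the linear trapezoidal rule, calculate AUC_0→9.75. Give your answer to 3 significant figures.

Trapezoidal AUC_0→9.75:
  [0→3]: (7.74+3.58)/2 × 3 = 16.98
  [3→9]: (3.58+0.76)/2 × 6 = 13.02
  [9→9.25]: (0.76+0.72)/2 × 0.25 = 0.185
  [9.25→9.75]: (0.72+0.63)/2 × 0.5 = 0.3375
  Sum = 30.5225 mcg/mL·h

AUC = 30.5 mcg/mL·h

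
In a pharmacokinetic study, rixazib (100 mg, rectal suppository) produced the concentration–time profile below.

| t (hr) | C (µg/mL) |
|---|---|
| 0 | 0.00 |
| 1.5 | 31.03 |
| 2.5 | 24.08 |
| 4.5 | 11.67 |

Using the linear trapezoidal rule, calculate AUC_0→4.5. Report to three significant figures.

AUC = 86.6 µg/mL·hr

Trapezoidal AUC_0→4.5:
  [0→1.5]: (0.00+31.03)/2 × 1.5 = 23.2725
  [1.5→2.5]: (31.03+24.08)/2 × 1 = 27.555
  [2.5→4.5]: (24.08+11.67)/2 × 2 = 35.75
  Sum = 86.5775 µg/mL·hr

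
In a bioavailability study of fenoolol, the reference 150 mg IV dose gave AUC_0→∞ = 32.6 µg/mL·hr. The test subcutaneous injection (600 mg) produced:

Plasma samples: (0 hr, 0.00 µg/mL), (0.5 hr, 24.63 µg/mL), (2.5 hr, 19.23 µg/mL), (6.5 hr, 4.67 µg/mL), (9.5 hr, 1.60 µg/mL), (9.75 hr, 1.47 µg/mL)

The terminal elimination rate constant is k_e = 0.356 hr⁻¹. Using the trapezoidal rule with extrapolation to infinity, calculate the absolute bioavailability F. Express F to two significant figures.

F = 0.86

Trapezoidal AUC_0→9.75 (subcutaneous injection):
  [0→0.5]: (0.00+24.63)/2 × 0.5 = 6.1575
  [0.5→2.5]: (24.63+19.23)/2 × 2 = 43.86
  [2.5→6.5]: (19.23+4.67)/2 × 4 = 47.8
  [6.5→9.5]: (4.67+1.60)/2 × 3 = 9.405
  [9.5→9.75]: (1.60+1.47)/2 × 0.25 = 0.38375
  Sum = 107.60625 µg/mL·hr
Tail: C_last/k_e = 1.47/0.356 = 4.129
AUC_0→∞ (subcutaneous injection) = 107.60625 + 4.129 = 111.73525 µg/mL·hr
F = (AUC_ev/D_ev)/(AUC_iv/D_iv) = (111.73525/600)/(32.6/150) = 0.186225/0.217333 = 0.8569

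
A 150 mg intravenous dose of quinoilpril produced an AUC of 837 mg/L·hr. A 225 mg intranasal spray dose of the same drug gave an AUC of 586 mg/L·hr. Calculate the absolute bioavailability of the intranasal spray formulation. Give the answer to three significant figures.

F = (AUC_ev / D_ev) / (AUC_iv / D_iv)
  = (586/225) / (837/150)
  = 2.60444 / 5.58 = 0.4667

F = 0.467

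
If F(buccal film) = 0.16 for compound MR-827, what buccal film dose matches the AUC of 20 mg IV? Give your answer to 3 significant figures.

For equal systemic exposure: F × D_ev = D_iv
D_ev = D_iv / F = 20 / 0.16 = 125 mg

D_buccal = 125 mg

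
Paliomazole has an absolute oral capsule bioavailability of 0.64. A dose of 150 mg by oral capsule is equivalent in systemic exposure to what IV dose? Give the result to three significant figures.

D_iv = 96.0 mg

Systemic exposure from an extravascular dose = F × D_ev, so the equivalent IV dose is F × D_ev.
D_iv = F × D_ev = 0.64 × 150 = 96 mg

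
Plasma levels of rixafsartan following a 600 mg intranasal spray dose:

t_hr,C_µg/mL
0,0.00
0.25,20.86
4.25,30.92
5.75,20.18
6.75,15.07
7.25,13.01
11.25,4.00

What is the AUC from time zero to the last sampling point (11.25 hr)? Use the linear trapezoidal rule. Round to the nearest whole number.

AUC = 203 µg/mL·hr

Trapezoidal AUC_0→11.25:
  [0→0.25]: (0.00+20.86)/2 × 0.25 = 2.6075
  [0.25→4.25]: (20.86+30.92)/2 × 4 = 103.56
  [4.25→5.75]: (30.92+20.18)/2 × 1.5 = 38.325
  [5.75→6.75]: (20.18+15.07)/2 × 1 = 17.625
  [6.75→7.25]: (15.07+13.01)/2 × 0.5 = 7.02
  [7.25→11.25]: (13.01+4.00)/2 × 4 = 34.02
  Sum = 203.1575 µg/mL·hr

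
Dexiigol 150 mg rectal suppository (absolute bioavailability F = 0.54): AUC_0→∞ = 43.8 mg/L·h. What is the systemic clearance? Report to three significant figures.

CL = F × Dose / AUC_0→∞
   = 0.54 × 150 / 43.8 = 1.84932 L/h

CL = 1.85 L/h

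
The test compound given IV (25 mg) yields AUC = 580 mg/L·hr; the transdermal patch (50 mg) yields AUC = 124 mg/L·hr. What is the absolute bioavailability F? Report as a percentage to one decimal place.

F = 10.7%

F = (AUC_ev / D_ev) / (AUC_iv / D_iv)
  = (124/50) / (580/25)
  = 2.48 / 23.2 = 0.1069
  = 10.69%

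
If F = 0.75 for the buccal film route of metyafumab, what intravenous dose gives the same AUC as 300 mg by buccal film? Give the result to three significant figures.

Systemic exposure from an extravascular dose = F × D_ev, so the equivalent IV dose is F × D_ev.
D_iv = F × D_ev = 0.75 × 300 = 225 mg

D_iv = 225 mg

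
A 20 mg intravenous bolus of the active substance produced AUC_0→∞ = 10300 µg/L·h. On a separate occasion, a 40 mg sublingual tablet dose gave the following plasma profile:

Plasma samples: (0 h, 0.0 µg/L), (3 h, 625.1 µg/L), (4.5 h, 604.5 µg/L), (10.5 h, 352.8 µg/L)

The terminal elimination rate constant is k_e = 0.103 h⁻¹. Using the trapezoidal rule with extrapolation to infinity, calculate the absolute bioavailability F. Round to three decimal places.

Trapezoidal AUC_0→10.5 (sublingual tablet):
  [0→3]: (0.0+625.1)/2 × 3 = 937.65
  [3→4.5]: (625.1+604.5)/2 × 1.5 = 922.2
  [4.5→10.5]: (604.5+352.8)/2 × 6 = 2871.9
  Sum = 4731.75 µg/L·h
Tail: C_last/k_e = 352.8/0.103 = 3425.243
AUC_0→∞ (sublingual tablet) = 4731.75 + 3425.243 = 8156.993 µg/L·h
F = (AUC_ev/D_ev)/(AUC_iv/D_iv) = (8156.993/40)/(10300/20) = 203.925/515 = 0.3960

F = 0.396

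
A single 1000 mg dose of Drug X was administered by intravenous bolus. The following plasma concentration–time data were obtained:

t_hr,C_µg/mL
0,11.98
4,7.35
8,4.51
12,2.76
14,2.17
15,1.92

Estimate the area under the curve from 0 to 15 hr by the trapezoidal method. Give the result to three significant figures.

AUC = 83.9 µg/mL·hr

Trapezoidal AUC_0→15:
  [0→4]: (11.98+7.35)/2 × 4 = 38.66
  [4→8]: (7.35+4.51)/2 × 4 = 23.72
  [8→12]: (4.51+2.76)/2 × 4 = 14.54
  [12→14]: (2.76+2.17)/2 × 2 = 4.93
  [14→15]: (2.17+1.92)/2 × 1 = 2.045
  Sum = 83.895 µg/mL·hr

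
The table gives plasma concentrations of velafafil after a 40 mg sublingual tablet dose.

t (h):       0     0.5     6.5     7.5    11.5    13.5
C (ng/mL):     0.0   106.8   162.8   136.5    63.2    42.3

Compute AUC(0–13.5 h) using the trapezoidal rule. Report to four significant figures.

Trapezoidal AUC_0→13.5:
  [0→0.5]: (0.0+106.8)/2 × 0.5 = 26.7
  [0.5→6.5]: (106.8+162.8)/2 × 6 = 808.8
  [6.5→7.5]: (162.8+136.5)/2 × 1 = 149.65
  [7.5→11.5]: (136.5+63.2)/2 × 4 = 399.4
  [11.5→13.5]: (63.2+42.3)/2 × 2 = 105.5
  Sum = 1490.05 ng/mL·h

AUC = 1490 ng/mL·h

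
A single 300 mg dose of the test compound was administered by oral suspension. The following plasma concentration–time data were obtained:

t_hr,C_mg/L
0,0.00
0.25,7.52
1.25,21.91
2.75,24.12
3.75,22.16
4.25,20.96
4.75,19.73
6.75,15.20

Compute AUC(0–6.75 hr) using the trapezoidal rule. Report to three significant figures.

Trapezoidal AUC_0→6.75:
  [0→0.25]: (0.00+7.52)/2 × 0.25 = 0.94
  [0.25→1.25]: (7.52+21.91)/2 × 1 = 14.715
  [1.25→2.75]: (21.91+24.12)/2 × 1.5 = 34.5225
  [2.75→3.75]: (24.12+22.16)/2 × 1 = 23.14
  [3.75→4.25]: (22.16+20.96)/2 × 0.5 = 10.78
  [4.25→4.75]: (20.96+19.73)/2 × 0.5 = 10.1725
  [4.75→6.75]: (19.73+15.20)/2 × 2 = 34.93
  Sum = 129.2 mg/L·hr

AUC = 129 mg/L·hr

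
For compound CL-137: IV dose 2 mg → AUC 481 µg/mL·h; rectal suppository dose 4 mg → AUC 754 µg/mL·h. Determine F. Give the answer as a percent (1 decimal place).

F = (AUC_ev / D_ev) / (AUC_iv / D_iv)
  = (754/4) / (481/2)
  = 188.5 / 240.5 = 0.7838
  = 78.38%

F = 78.4%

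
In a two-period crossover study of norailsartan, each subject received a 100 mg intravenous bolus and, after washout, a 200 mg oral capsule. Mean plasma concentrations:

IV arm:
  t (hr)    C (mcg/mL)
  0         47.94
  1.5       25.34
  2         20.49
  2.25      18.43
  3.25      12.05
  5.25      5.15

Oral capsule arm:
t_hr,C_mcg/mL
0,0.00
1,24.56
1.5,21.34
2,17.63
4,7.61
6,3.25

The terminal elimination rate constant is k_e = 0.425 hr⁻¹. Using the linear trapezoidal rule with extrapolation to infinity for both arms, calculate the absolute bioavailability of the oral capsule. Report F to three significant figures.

Trapezoidal AUC_0→5.25 (IV):
  [0→1.5]: (47.94+25.34)/2 × 1.5 = 54.96
  [1.5→2]: (25.34+20.49)/2 × 0.5 = 11.4575
  [2→2.25]: (20.49+18.43)/2 × 0.25 = 4.865
  [2.25→3.25]: (18.43+12.05)/2 × 1 = 15.24
  [3.25→5.25]: (12.05+5.15)/2 × 2 = 17.2
  Sum = 103.7225 mcg/mL·hr
IV tail: 5.15/0.425 = 12.118; AUC_iv,0→∞ = 103.7225 + 12.118 = 115.8405 mcg/mL·hr
Trapezoidal AUC_0→6 (oral capsule):
  [0→1]: (0.00+24.56)/2 × 1 = 12.28
  [1→1.5]: (24.56+21.34)/2 × 0.5 = 11.475
  [1.5→2]: (21.34+17.63)/2 × 0.5 = 9.7425
  [2→4]: (17.63+7.61)/2 × 2 = 25.24
  [4→6]: (7.61+3.25)/2 × 2 = 10.86
  Sum = 69.5975 mcg/mL·hr
oral capsule tail: 3.25/0.425 = 7.647; AUC_ev,0→∞ = 69.5975 + 7.647 = 77.2445 mcg/mL·hr
F = (AUC_ev/D_ev)/(AUC_iv/D_iv) = (77.2445/200)/(115.8405/100) = 0.3862225/1.158405 = 0.3334

F = 0.333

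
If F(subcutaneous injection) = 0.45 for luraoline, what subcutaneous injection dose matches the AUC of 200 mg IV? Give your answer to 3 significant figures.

D_subcutaneous = 444 mg

For equal systemic exposure: F × D_ev = D_iv
D_ev = D_iv / F = 200 / 0.45 = 444.444 mg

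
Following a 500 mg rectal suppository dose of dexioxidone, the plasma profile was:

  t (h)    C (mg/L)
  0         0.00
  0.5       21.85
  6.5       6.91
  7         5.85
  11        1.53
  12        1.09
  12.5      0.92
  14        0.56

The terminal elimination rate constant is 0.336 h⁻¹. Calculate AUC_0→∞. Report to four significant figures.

Trapezoidal AUC_0→14:
  [0→0.5]: (0.00+21.85)/2 × 0.5 = 5.4625
  [0.5→6.5]: (21.85+6.91)/2 × 6 = 86.28
  [6.5→7]: (6.91+5.85)/2 × 0.5 = 3.19
  [7→11]: (5.85+1.53)/2 × 4 = 14.76
  [11→12]: (1.53+1.09)/2 × 1 = 1.31
  [12→12.5]: (1.09+0.92)/2 × 0.5 = 0.5025
  [12.5→14]: (0.92+0.56)/2 × 1.5 = 1.11
  Sum = 112.615 mg/L·h
Extrapolated tail: C_last / k_e = 0.56 / 0.336 = 1.667
AUC_0→∞ = 112.615 + 1.667 = 114.282 mg/L·h

AUC = 114.3 mg/L·h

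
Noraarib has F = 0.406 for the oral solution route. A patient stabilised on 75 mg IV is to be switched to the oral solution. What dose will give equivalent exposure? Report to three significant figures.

D_oral = 185 mg

For equal systemic exposure: F × D_ev = D_iv
D_ev = D_iv / F = 75 / 0.406 = 184.729 mg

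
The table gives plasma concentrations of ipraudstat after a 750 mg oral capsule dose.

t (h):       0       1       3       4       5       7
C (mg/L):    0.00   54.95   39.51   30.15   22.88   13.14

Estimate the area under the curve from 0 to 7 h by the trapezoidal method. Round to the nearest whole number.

AUC = 219 mg/L·h

Trapezoidal AUC_0→7:
  [0→1]: (0.00+54.95)/2 × 1 = 27.475
  [1→3]: (54.95+39.51)/2 × 2 = 94.46
  [3→4]: (39.51+30.15)/2 × 1 = 34.83
  [4→5]: (30.15+22.88)/2 × 1 = 26.515
  [5→7]: (22.88+13.14)/2 × 2 = 36.02
  Sum = 219.3 mg/L·h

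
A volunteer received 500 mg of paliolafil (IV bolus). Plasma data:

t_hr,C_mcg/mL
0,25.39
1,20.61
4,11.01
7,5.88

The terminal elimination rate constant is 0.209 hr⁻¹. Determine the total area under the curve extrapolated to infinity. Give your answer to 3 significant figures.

AUC = 124 mcg/mL·hr

Trapezoidal AUC_0→7:
  [0→1]: (25.39+20.61)/2 × 1 = 23.0
  [1→4]: (20.61+11.01)/2 × 3 = 47.43
  [4→7]: (11.01+5.88)/2 × 3 = 25.335
  Sum = 95.765 mcg/mL·hr
Extrapolated tail: C_last / k_e = 5.88 / 0.209 = 28.134
AUC_0→∞ = 95.765 + 28.134 = 123.899 mcg/mL·hr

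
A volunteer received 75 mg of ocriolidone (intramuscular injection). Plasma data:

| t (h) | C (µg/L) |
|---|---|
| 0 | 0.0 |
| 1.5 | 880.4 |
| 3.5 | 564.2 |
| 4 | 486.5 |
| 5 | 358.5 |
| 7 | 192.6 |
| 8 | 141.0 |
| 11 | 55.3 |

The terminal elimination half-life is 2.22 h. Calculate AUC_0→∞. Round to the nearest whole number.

Trapezoidal AUC_0→11:
  [0→1.5]: (0.0+880.4)/2 × 1.5 = 660.3
  [1.5→3.5]: (880.4+564.2)/2 × 2 = 1444.6
  [3.5→4]: (564.2+486.5)/2 × 0.5 = 262.675
  [4→5]: (486.5+358.5)/2 × 1 = 422.5
  [5→7]: (358.5+192.6)/2 × 2 = 551.1
  [7→8]: (192.6+141.0)/2 × 1 = 166.8
  [8→11]: (141.0+55.3)/2 × 3 = 294.45
  Sum = 3802.425 µg/L·h
k_e = ln2 / t½ = 0.693147 / 2.22 = 0.3122 h^-1
Extrapolated tail: C_last / k_e = 55.3 / 0.3122 = 177.130
AUC_0→∞ = 3802.425 + 177.130 = 3979.555 µg/L·h

AUC = 3980 µg/L·h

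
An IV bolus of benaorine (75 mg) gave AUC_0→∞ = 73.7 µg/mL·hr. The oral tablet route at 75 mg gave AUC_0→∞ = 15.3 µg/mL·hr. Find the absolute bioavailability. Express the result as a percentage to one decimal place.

F = (AUC_ev / D_ev) / (AUC_iv / D_iv)
  = (15.3/75) / (73.7/75)
  = 0.204 / 0.982667 = 0.2076
  = 20.76%

F = 20.8%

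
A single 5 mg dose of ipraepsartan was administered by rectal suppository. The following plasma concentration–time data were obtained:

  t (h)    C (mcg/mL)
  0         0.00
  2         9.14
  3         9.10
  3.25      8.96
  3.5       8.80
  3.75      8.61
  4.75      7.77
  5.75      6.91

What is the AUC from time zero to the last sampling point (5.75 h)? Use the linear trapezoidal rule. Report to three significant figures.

Trapezoidal AUC_0→5.75:
  [0→2]: (0.00+9.14)/2 × 2 = 9.14
  [2→3]: (9.14+9.10)/2 × 1 = 9.12
  [3→3.25]: (9.10+8.96)/2 × 0.25 = 2.2575
  [3.25→3.5]: (8.96+8.80)/2 × 0.25 = 2.22
  [3.5→3.75]: (8.80+8.61)/2 × 0.25 = 2.17625
  [3.75→4.75]: (8.61+7.77)/2 × 1 = 8.19
  [4.75→5.75]: (7.77+6.91)/2 × 1 = 7.34
  Sum = 40.44375 mcg/mL·h

AUC = 40.4 mcg/mL·h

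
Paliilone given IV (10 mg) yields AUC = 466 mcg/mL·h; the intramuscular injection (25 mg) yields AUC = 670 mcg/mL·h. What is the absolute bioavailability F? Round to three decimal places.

F = 0.575

F = (AUC_ev / D_ev) / (AUC_iv / D_iv)
  = (670/25) / (466/10)
  = 26.8 / 46.6 = 0.5751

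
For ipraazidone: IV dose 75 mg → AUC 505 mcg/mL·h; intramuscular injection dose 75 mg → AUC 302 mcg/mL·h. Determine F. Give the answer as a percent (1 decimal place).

F = (AUC_ev / D_ev) / (AUC_iv / D_iv)
  = (302/75) / (505/75)
  = 4.02667 / 6.73333 = 0.5980
  = 59.80%

F = 59.8%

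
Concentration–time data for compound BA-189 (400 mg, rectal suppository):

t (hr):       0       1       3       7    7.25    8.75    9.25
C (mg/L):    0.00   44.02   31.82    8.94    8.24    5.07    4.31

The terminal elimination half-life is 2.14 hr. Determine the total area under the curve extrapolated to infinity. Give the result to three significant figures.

Trapezoidal AUC_0→9.25:
  [0→1]: (0.00+44.02)/2 × 1 = 22.01
  [1→3]: (44.02+31.82)/2 × 2 = 75.84
  [3→7]: (31.82+8.94)/2 × 4 = 81.52
  [7→7.25]: (8.94+8.24)/2 × 0.25 = 2.1475
  [7.25→8.75]: (8.24+5.07)/2 × 1.5 = 9.9825
  [8.75→9.25]: (5.07+4.31)/2 × 0.5 = 2.345
  Sum = 193.845 mg/L·hr
k_e = ln2 / t½ = 0.693147 / 2.14 = 0.3239 hr^-1
Extrapolated tail: C_last / k_e = 4.31 / 0.3239 = 13.307
AUC_0→∞ = 193.845 + 13.307 = 207.152 mg/L·hr

AUC = 207 mg/L·hr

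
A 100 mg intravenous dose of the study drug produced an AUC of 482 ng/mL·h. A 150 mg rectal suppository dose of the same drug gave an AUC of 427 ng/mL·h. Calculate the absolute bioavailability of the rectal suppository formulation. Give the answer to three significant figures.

F = (AUC_ev / D_ev) / (AUC_iv / D_iv)
  = (427/150) / (482/100)
  = 2.84667 / 4.82 = 0.5906

F = 0.591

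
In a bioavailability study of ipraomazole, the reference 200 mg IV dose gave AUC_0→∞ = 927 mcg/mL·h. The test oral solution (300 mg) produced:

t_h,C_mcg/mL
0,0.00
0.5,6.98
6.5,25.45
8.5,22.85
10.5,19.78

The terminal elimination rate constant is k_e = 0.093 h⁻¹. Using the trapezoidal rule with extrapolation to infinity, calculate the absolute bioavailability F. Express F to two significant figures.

F = 0.29

Trapezoidal AUC_0→10.5 (oral solution):
  [0→0.5]: (0.00+6.98)/2 × 0.5 = 1.745
  [0.5→6.5]: (6.98+25.45)/2 × 6 = 97.29
  [6.5→8.5]: (25.45+22.85)/2 × 2 = 48.3
  [8.5→10.5]: (22.85+19.78)/2 × 2 = 42.63
  Sum = 189.965 mcg/mL·h
Tail: C_last/k_e = 19.78/0.093 = 212.688
AUC_0→∞ (oral solution) = 189.965 + 212.688 = 402.653 mcg/mL·h
F = (AUC_ev/D_ev)/(AUC_iv/D_iv) = (402.653/300)/(927/200) = 1.34218/4.635 = 0.2896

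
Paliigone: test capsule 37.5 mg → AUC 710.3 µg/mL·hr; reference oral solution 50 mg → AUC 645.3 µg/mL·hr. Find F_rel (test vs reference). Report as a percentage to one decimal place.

F_rel = (AUC_test/D_test) / (AUC_ref/D_ref)
      = (710.3/37.5) / (645.3/50)
      = 18.9413 / 12.906 = 1.4676 = 146.76%

F_rel = 146.8%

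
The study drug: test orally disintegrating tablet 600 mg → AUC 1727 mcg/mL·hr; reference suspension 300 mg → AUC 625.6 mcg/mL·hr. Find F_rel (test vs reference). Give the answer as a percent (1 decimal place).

F_rel = 138.0%

F_rel = (AUC_test/D_test) / (AUC_ref/D_ref)
      = (1727/600) / (625.6/300)
      = 2.87833 / 2.08533 = 1.3803 = 138.03%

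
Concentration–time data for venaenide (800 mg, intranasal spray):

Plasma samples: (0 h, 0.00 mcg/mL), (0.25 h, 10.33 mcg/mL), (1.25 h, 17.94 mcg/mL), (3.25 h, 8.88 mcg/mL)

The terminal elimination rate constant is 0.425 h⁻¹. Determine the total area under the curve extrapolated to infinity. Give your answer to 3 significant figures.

Trapezoidal AUC_0→3.25:
  [0→0.25]: (0.00+10.33)/2 × 0.25 = 1.29125
  [0.25→1.25]: (10.33+17.94)/2 × 1 = 14.135
  [1.25→3.25]: (17.94+8.88)/2 × 2 = 26.82
  Sum = 42.24625 mcg/mL·h
Extrapolated tail: C_last / k_e = 8.88 / 0.425 = 20.894
AUC_0→∞ = 42.24625 + 20.894 = 63.14025 mcg/mL·h

AUC = 63.1 mcg/mL·h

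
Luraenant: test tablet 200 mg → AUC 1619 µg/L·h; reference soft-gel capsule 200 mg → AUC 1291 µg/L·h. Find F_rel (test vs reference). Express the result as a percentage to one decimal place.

F_rel = 125.4%

F_rel = (AUC_test/D_test) / (AUC_ref/D_ref)
      = (1619/200) / (1291/200)
      = 8.095 / 6.455 = 1.2541 = 125.41%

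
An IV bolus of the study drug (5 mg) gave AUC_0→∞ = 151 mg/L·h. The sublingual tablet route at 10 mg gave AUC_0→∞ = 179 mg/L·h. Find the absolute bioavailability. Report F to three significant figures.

F = (AUC_ev / D_ev) / (AUC_iv / D_iv)
  = (179/10) / (151/5)
  = 17.9 / 30.2 = 0.5927

F = 0.593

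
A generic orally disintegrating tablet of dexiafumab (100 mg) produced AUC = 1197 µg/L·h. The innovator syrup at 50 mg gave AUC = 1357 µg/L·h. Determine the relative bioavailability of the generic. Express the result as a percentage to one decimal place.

F_rel = (AUC_test/D_test) / (AUC_ref/D_ref)
      = (1197/100) / (1357/50)
      = 11.97 / 27.14 = 0.4410 = 44.10%

F_rel = 44.1%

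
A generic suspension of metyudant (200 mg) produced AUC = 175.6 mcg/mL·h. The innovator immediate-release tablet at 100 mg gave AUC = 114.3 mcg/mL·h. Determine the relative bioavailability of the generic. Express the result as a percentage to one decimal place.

F_rel = (AUC_test/D_test) / (AUC_ref/D_ref)
      = (175.6/200) / (114.3/100)
      = 0.878 / 1.143 = 0.7682 = 76.82%

F_rel = 76.8%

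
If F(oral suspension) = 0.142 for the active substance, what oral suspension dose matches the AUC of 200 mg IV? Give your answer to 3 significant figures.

D_oral = 1410 mg

For equal systemic exposure: F × D_ev = D_iv
D_ev = D_iv / F = 200 / 0.142 = 1408.45 mg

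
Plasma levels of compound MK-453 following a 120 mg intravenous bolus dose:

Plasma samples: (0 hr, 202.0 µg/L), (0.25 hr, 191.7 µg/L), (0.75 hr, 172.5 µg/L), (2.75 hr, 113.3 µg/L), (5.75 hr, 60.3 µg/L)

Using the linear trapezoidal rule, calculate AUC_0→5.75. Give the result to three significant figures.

Trapezoidal AUC_0→5.75:
  [0→0.25]: (202.0+191.7)/2 × 0.25 = 49.2125
  [0.25→0.75]: (191.7+172.5)/2 × 0.5 = 91.05
  [0.75→2.75]: (172.5+113.3)/2 × 2 = 285.8
  [2.75→5.75]: (113.3+60.3)/2 × 3 = 260.4
  Sum = 686.4625 µg/L·hr

AUC = 686 µg/L·hr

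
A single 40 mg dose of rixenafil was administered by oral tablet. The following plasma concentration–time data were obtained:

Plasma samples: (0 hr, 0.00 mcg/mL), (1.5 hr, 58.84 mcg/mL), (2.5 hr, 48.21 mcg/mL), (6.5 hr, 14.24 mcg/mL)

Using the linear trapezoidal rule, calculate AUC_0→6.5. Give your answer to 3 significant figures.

AUC = 223 mcg/mL·hr

Trapezoidal AUC_0→6.5:
  [0→1.5]: (0.00+58.84)/2 × 1.5 = 44.13
  [1.5→2.5]: (58.84+48.21)/2 × 1 = 53.525
  [2.5→6.5]: (48.21+14.24)/2 × 4 = 124.9
  Sum = 222.555 mcg/mL·hr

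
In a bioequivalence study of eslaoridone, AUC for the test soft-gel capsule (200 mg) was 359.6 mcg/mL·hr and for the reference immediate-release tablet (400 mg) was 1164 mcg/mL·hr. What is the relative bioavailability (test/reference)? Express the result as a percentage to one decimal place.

F_rel = 61.8%

F_rel = (AUC_test/D_test) / (AUC_ref/D_ref)
      = (359.6/200) / (1164/400)
      = 1.798 / 2.91 = 0.6179 = 61.79%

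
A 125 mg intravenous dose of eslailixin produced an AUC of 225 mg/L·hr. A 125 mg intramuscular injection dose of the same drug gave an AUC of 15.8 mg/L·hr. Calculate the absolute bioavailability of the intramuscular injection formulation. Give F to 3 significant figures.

F = 0.0702

F = (AUC_ev / D_ev) / (AUC_iv / D_iv)
  = (15.8/125) / (225/125)
  = 0.1264 / 1.8 = 0.0702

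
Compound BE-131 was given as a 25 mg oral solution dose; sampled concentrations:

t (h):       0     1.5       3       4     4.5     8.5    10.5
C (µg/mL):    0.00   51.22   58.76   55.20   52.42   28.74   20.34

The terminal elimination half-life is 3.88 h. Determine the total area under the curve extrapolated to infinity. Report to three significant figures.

AUC = 530 µg/mL·h

Trapezoidal AUC_0→10.5:
  [0→1.5]: (0.00+51.22)/2 × 1.5 = 38.415
  [1.5→3]: (51.22+58.76)/2 × 1.5 = 82.485
  [3→4]: (58.76+55.20)/2 × 1 = 56.98
  [4→4.5]: (55.20+52.42)/2 × 0.5 = 26.905
  [4.5→8.5]: (52.42+28.74)/2 × 4 = 162.32
  [8.5→10.5]: (28.74+20.34)/2 × 2 = 49.08
  Sum = 416.185 µg/mL·h
k_e = ln2 / t½ = 0.693147 / 3.88 = 0.1786 h^-1
Extrapolated tail: C_last / k_e = 20.34 / 0.1786 = 113.886
AUC_0→∞ = 416.185 + 113.886 = 530.071 µg/mL·h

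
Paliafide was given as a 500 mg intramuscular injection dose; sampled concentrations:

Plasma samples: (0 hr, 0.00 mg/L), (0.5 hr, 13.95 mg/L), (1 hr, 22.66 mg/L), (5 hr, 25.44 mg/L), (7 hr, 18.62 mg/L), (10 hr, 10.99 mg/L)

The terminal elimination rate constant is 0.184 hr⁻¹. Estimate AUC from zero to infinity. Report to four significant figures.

AUC = 257.0 mg/L·hr

Trapezoidal AUC_0→10:
  [0→0.5]: (0.00+13.95)/2 × 0.5 = 3.4875
  [0.5→1]: (13.95+22.66)/2 × 0.5 = 9.1525
  [1→5]: (22.66+25.44)/2 × 4 = 96.2
  [5→7]: (25.44+18.62)/2 × 2 = 44.06
  [7→10]: (18.62+10.99)/2 × 3 = 44.415
  Sum = 197.315 mg/L·hr
Extrapolated tail: C_last / k_e = 10.99 / 0.184 = 59.728
AUC_0→∞ = 197.315 + 59.728 = 257.043 mg/L·hr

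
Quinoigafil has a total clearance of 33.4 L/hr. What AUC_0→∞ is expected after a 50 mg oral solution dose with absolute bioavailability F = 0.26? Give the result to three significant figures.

AUC_0→∞ = F × Dose / CL
        = 0.26 × 50 / 33.4 = 0.389222 mg/L·hr

AUC = 0.389 mg/L·hr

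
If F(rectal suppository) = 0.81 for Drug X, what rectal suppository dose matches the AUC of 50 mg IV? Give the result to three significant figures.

D_rectal = 61.7 mg

For equal systemic exposure: F × D_ev = D_iv
D_ev = D_iv / F = 50 / 0.81 = 61.7284 mg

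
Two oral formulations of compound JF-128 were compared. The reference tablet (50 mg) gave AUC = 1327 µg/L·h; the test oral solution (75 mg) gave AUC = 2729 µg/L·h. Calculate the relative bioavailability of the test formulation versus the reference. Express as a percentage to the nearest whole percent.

F_rel = 137%

F_rel = (AUC_test/D_test) / (AUC_ref/D_ref)
      = (2729/75) / (1327/50)
      = 36.3867 / 26.54 = 1.3710 = 137.10%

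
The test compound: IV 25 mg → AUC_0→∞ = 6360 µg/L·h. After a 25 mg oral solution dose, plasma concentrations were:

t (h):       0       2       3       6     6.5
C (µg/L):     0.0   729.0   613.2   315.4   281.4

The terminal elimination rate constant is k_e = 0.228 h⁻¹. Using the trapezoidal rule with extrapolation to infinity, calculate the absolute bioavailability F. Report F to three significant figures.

F = 0.657

Trapezoidal AUC_0→6.5 (oral solution):
  [0→2]: (0.0+729.0)/2 × 2 = 729.0
  [2→3]: (729.0+613.2)/2 × 1 = 671.1
  [3→6]: (613.2+315.4)/2 × 3 = 1392.9
  [6→6.5]: (315.4+281.4)/2 × 0.5 = 149.2
  Sum = 2942.2 µg/L·h
Tail: C_last/k_e = 281.4/0.228 = 1234.211
AUC_0→∞ (oral solution) = 2942.2 + 1234.211 = 4176.411 µg/L·h
F = (AUC_ev/D_ev)/(AUC_iv/D_iv) = (4176.411/25)/(6360/25) = 167.05644/254.4 = 0.6567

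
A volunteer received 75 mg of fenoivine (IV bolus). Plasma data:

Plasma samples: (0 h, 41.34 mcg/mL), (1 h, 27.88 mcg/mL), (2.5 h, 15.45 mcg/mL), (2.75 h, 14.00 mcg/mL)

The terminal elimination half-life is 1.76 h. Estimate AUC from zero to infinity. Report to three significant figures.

AUC = 106 mcg/mL·h

Trapezoidal AUC_0→2.75:
  [0→1]: (41.34+27.88)/2 × 1 = 34.61
  [1→2.5]: (27.88+15.45)/2 × 1.5 = 32.4975
  [2.5→2.75]: (15.45+14.00)/2 × 0.25 = 3.68125
  Sum = 70.78875 mcg/mL·h
k_e = ln2 / t½ = 0.693147 / 1.76 = 0.3938 h^-1
Extrapolated tail: C_last / k_e = 14.00 / 0.3938 = 35.551
AUC_0→∞ = 70.78875 + 35.551 = 106.33975 mcg/mL·h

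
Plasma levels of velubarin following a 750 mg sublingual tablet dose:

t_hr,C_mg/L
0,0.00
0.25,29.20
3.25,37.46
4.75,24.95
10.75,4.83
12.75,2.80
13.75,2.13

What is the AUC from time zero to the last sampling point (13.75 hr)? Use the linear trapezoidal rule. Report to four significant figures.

AUC = 249.9 mg/L·hr

Trapezoidal AUC_0→13.75:
  [0→0.25]: (0.00+29.20)/2 × 0.25 = 3.65
  [0.25→3.25]: (29.20+37.46)/2 × 3 = 99.99
  [3.25→4.75]: (37.46+24.95)/2 × 1.5 = 46.8075
  [4.75→10.75]: (24.95+4.83)/2 × 6 = 89.34
  [10.75→12.75]: (4.83+2.80)/2 × 2 = 7.63
  [12.75→13.75]: (2.80+2.13)/2 × 1 = 2.465
  Sum = 249.8825 mg/L·hr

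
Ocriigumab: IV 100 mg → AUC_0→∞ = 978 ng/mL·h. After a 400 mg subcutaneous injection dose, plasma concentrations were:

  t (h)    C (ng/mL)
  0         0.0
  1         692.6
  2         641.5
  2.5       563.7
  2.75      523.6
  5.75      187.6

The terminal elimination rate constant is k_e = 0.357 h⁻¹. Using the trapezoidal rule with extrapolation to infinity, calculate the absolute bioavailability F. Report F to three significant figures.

Trapezoidal AUC_0→5.75 (subcutaneous injection):
  [0→1]: (0.0+692.6)/2 × 1 = 346.3
  [1→2]: (692.6+641.5)/2 × 1 = 667.05
  [2→2.5]: (641.5+563.7)/2 × 0.5 = 301.3
  [2.5→2.75]: (563.7+523.6)/2 × 0.25 = 135.9125
  [2.75→5.75]: (523.6+187.6)/2 × 3 = 1066.8
  Sum = 2517.3625 ng/mL·h
Tail: C_last/k_e = 187.6/0.357 = 525.490
AUC_0→∞ (subcutaneous injection) = 2517.3625 + 525.490 = 3042.8525 ng/mL·h
F = (AUC_ev/D_ev)/(AUC_iv/D_iv) = (3042.8525/400)/(978/100) = 7.60713/9.78 = 0.7778

F = 0.778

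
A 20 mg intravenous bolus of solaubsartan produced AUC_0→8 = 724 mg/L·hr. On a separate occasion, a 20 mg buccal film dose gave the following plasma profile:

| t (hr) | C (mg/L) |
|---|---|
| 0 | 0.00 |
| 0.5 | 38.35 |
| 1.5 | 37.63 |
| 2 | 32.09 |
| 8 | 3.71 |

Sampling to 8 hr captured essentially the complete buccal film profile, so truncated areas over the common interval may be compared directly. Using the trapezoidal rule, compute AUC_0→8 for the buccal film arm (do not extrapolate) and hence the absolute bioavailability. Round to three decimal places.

F = 0.238

Trapezoidal AUC_0→8 (buccal film):
  [0→0.5]: (0.00+38.35)/2 × 0.5 = 9.5875
  [0.5→1.5]: (38.35+37.63)/2 × 1 = 37.99
  [1.5→2]: (37.63+32.09)/2 × 0.5 = 17.43
  [2→8]: (32.09+3.71)/2 × 6 = 107.4
  Sum = 172.4075 mg/L·hr
F = (AUC_ev/D_ev)/(AUC_iv/D_iv) = (172.4075/20)/(724/20) = 8.620375/36.2 = 0.2381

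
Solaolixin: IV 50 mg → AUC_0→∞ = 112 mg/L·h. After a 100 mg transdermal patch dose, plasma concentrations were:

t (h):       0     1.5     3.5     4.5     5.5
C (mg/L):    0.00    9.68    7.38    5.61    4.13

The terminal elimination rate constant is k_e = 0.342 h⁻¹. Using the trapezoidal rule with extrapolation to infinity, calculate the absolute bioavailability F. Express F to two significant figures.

Trapezoidal AUC_0→5.5 (transdermal patch):
  [0→1.5]: (0.00+9.68)/2 × 1.5 = 7.26
  [1.5→3.5]: (9.68+7.38)/2 × 2 = 17.06
  [3.5→4.5]: (7.38+5.61)/2 × 1 = 6.495
  [4.5→5.5]: (5.61+4.13)/2 × 1 = 4.87
  Sum = 35.685 mg/L·h
Tail: C_last/k_e = 4.13/0.342 = 12.076
AUC_0→∞ (transdermal patch) = 35.685 + 12.076 = 47.761 mg/L·h
F = (AUC_ev/D_ev)/(AUC_iv/D_iv) = (47.761/100)/(112/50) = 0.47761/2.24 = 0.2132

F = 0.21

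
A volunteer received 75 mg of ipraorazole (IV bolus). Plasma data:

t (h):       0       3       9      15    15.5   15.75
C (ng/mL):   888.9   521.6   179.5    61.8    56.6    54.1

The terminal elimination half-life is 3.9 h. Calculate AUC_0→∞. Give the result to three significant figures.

AUC = 5290 ng/mL·h

Trapezoidal AUC_0→15.75:
  [0→3]: (888.9+521.6)/2 × 3 = 2115.75
  [3→9]: (521.6+179.5)/2 × 6 = 2103.3
  [9→15]: (179.5+61.8)/2 × 6 = 723.9
  [15→15.5]: (61.8+56.6)/2 × 0.5 = 29.6
  [15.5→15.75]: (56.6+54.1)/2 × 0.25 = 13.8375
  Sum = 4986.3875 ng/mL·h
k_e = ln2 / t½ = 0.693147 / 3.9 = 0.1777 h^-1
Extrapolated tail: C_last / k_e = 54.1 / 0.1777 = 304.446
AUC_0→∞ = 4986.3875 + 304.446 = 5290.8335 ng/mL·h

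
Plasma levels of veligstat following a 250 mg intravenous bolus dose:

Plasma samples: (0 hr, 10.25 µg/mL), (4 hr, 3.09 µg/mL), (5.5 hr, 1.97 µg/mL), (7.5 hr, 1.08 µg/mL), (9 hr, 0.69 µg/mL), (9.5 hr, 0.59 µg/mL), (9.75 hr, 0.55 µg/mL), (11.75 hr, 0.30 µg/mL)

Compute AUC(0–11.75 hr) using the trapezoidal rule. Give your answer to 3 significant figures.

AUC = 36.2 µg/mL·hr

Trapezoidal AUC_0→11.75:
  [0→4]: (10.25+3.09)/2 × 4 = 26.68
  [4→5.5]: (3.09+1.97)/2 × 1.5 = 3.795
  [5.5→7.5]: (1.97+1.08)/2 × 2 = 3.05
  [7.5→9]: (1.08+0.69)/2 × 1.5 = 1.3275
  [9→9.5]: (0.69+0.59)/2 × 0.5 = 0.32
  [9.5→9.75]: (0.59+0.55)/2 × 0.25 = 0.1425
  [9.75→11.75]: (0.55+0.30)/2 × 2 = 0.85
  Sum = 36.165 µg/mL·hr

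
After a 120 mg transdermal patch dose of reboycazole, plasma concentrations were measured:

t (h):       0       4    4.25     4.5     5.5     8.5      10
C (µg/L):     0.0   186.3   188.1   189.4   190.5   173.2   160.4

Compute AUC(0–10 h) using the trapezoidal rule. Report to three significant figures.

AUC = 1450 µg/L·h

Trapezoidal AUC_0→10:
  [0→4]: (0.0+186.3)/2 × 4 = 372.6
  [4→4.25]: (186.3+188.1)/2 × 0.25 = 46.8
  [4.25→4.5]: (188.1+189.4)/2 × 0.25 = 47.1875
  [4.5→5.5]: (189.4+190.5)/2 × 1 = 189.95
  [5.5→8.5]: (190.5+173.2)/2 × 3 = 545.55
  [8.5→10]: (173.2+160.4)/2 × 1.5 = 250.2
  Sum = 1452.2875 µg/L·h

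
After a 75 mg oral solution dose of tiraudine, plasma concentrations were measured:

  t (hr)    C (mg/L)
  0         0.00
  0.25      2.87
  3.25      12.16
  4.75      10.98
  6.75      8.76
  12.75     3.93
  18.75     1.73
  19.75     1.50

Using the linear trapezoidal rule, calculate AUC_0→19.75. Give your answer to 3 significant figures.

Trapezoidal AUC_0→19.75:
  [0→0.25]: (0.00+2.87)/2 × 0.25 = 0.35875
  [0.25→3.25]: (2.87+12.16)/2 × 3 = 22.545
  [3.25→4.75]: (12.16+10.98)/2 × 1.5 = 17.355
  [4.75→6.75]: (10.98+8.76)/2 × 2 = 19.74
  [6.75→12.75]: (8.76+3.93)/2 × 6 = 38.07
  [12.75→18.75]: (3.93+1.73)/2 × 6 = 16.98
  [18.75→19.75]: (1.73+1.50)/2 × 1 = 1.615
  Sum = 116.66375 mg/L·hr

AUC = 117 mg/L·hr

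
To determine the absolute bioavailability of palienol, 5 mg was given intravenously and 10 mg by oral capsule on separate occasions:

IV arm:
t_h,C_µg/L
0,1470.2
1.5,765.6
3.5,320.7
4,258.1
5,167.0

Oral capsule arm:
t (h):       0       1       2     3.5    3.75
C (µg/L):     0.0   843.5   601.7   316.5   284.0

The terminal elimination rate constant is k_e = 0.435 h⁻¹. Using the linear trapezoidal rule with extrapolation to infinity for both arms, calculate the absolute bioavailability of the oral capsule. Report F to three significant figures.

Trapezoidal AUC_0→5 (IV):
  [0→1.5]: (1470.2+765.6)/2 × 1.5 = 1676.85
  [1.5→3.5]: (765.6+320.7)/2 × 2 = 1086.3
  [3.5→4]: (320.7+258.1)/2 × 0.5 = 144.7
  [4→5]: (258.1+167.0)/2 × 1 = 212.55
  Sum = 3120.4 µg/L·h
IV tail: 167.0/0.435 = 383.908; AUC_iv,0→∞ = 3120.4 + 383.908 = 3504.308 µg/L·h
Trapezoidal AUC_0→3.75 (oral capsule):
  [0→1]: (0.0+843.5)/2 × 1 = 421.75
  [1→2]: (843.5+601.7)/2 × 1 = 722.6
  [2→3.5]: (601.7+316.5)/2 × 1.5 = 688.65
  [3.5→3.75]: (316.5+284.0)/2 × 0.25 = 75.0625
  Sum = 1908.0625 µg/L·h
oral capsule tail: 284.0/0.435 = 652.874; AUC_ev,0→∞ = 1908.0625 + 652.874 = 2560.9365 µg/L·h
F = (AUC_ev/D_ev)/(AUC_iv/D_iv) = (2560.9365/10)/(3504.308/5) = 256.09365/700.8616 = 0.3654

F = 0.365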